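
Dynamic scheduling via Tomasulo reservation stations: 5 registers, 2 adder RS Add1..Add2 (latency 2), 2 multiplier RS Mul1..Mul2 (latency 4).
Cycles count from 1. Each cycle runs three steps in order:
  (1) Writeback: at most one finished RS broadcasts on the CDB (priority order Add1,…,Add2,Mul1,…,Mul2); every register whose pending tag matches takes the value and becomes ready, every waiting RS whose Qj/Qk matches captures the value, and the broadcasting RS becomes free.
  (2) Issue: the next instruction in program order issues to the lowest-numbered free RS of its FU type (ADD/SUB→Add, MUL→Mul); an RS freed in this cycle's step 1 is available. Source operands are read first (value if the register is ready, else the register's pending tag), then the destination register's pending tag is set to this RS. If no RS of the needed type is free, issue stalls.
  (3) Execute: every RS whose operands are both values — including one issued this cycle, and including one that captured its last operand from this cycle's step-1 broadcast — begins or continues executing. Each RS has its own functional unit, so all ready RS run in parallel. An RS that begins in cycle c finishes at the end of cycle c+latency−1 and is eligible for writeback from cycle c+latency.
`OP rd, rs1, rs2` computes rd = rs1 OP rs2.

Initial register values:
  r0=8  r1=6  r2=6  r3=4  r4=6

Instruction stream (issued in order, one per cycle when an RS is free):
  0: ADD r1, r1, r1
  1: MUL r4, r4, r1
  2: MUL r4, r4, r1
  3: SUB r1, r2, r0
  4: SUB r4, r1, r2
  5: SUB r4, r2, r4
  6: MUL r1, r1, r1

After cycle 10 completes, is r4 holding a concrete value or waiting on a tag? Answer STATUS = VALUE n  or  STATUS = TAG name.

  c1: issue ADD r1<-Add1  regs: r0:8,r1:Add1,r2:6,r3:4,r4:6
  c2: issue MUL r4<-Mul1  regs: r0:8,r1:Add1,r2:6,r3:4,r4:Mul1
  c3: CDB Add1=12; issue MUL r4<-Mul2  regs: r0:8,r1:12,r2:6,r3:4,r4:Mul2
  c4: issue SUB r1<-Add1  regs: r0:8,r1:Add1,r2:6,r3:4,r4:Mul2
  c5: issue SUB r4<-Add2  regs: r0:8,r1:Add1,r2:6,r3:4,r4:Add2
  c6: CDB Add1=-2; issue SUB r4<-Add1  regs: r0:8,r1:-2,r2:6,r3:4,r4:Add1
  c7: CDB Mul1=72; issue MUL r1<-Mul1  regs: r0:8,r1:Mul1,r2:6,r3:4,r4:Add1
  c8: CDB Add2=-8  regs: r0:8,r1:Mul1,r2:6,r3:4,r4:Add1
  c9: -  regs: r0:8,r1:Mul1,r2:6,r3:4,r4:Add1
  c10: CDB Add1=14  regs: r0:8,r1:Mul1,r2:6,r3:4,r4:14

STATUS = VALUE 14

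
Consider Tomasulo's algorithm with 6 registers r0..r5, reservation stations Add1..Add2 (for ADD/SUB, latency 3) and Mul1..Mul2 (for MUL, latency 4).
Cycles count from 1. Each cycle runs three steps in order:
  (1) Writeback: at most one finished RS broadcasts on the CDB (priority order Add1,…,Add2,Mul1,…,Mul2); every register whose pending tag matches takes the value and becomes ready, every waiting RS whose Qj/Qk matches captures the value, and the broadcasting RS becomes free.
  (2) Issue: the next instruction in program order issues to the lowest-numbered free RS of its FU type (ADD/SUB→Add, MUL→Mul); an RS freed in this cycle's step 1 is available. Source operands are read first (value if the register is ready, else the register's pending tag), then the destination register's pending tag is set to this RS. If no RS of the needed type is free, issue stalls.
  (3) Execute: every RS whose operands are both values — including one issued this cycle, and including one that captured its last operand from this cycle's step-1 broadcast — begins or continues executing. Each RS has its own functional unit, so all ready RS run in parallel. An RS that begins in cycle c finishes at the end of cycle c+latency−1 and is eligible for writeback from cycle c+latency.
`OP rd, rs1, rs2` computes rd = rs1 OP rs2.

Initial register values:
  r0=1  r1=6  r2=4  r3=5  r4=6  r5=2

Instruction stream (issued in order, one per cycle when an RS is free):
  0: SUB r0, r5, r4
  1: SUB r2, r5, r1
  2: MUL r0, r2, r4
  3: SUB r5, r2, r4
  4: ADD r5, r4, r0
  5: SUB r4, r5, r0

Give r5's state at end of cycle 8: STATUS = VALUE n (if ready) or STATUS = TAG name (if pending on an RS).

STATUS = TAG Add2

  c1: issue SUB r0<-Add1  regs: r0:Add1,r1:6,r2:4,r3:5,r4:6,r5:2
  c2: issue SUB r2<-Add2  regs: r0:Add1,r1:6,r2:Add2,r3:5,r4:6,r5:2
  c3: issue MUL r0<-Mul1  regs: r0:Mul1,r1:6,r2:Add2,r3:5,r4:6,r5:2
  c4: CDB Add1=-4; issue SUB r5<-Add1  regs: r0:Mul1,r1:6,r2:Add2,r3:5,r4:6,r5:Add1
  c5: CDB Add2=-4; issue ADD r5<-Add2  regs: r0:Mul1,r1:6,r2:-4,r3:5,r4:6,r5:Add2
  c6: stall  regs: r0:Mul1,r1:6,r2:-4,r3:5,r4:6,r5:Add2
  c7: stall  regs: r0:Mul1,r1:6,r2:-4,r3:5,r4:6,r5:Add2
  c8: CDB Add1=-10; issue SUB r4<-Add1  regs: r0:Mul1,r1:6,r2:-4,r3:5,r4:Add1,r5:Add2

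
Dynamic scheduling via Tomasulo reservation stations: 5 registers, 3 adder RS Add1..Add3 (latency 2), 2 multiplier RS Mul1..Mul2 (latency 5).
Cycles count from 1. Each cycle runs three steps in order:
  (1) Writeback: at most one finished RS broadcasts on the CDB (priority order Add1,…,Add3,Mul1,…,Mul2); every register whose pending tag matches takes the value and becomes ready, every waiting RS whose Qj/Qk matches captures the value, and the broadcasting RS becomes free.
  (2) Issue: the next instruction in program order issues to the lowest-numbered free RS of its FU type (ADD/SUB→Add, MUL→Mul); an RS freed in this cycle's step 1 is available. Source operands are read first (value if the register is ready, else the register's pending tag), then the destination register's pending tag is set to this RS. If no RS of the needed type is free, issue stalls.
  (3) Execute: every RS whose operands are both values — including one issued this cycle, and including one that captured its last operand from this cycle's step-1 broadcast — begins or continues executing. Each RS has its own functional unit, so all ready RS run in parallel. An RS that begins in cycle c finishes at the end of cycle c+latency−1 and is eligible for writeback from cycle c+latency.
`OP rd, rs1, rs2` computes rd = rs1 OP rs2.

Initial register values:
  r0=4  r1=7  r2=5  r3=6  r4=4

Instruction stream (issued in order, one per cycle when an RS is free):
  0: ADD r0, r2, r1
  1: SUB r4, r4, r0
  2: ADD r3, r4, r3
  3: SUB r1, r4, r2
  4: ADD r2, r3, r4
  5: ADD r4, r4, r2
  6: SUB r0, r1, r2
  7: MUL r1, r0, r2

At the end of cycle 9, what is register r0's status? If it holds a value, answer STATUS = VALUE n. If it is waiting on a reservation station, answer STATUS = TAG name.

STATUS = TAG Add3

  c1: issue ADD r0<-Add1  regs: r0:Add1,r1:7,r2:5,r3:6,r4:4
  c2: issue SUB r4<-Add2  regs: r0:Add1,r1:7,r2:5,r3:6,r4:Add2
  c3: CDB Add1=12; issue ADD r3<-Add1  regs: r0:12,r1:7,r2:5,r3:Add1,r4:Add2
  c4: issue SUB r1<-Add3  regs: r0:12,r1:Add3,r2:5,r3:Add1,r4:Add2
  c5: CDB Add2=-8; issue ADD r2<-Add2  regs: r0:12,r1:Add3,r2:Add2,r3:Add1,r4:-8
  c6: stall  regs: r0:12,r1:Add3,r2:Add2,r3:Add1,r4:-8
  c7: CDB Add1=-2; issue ADD r4<-Add1  regs: r0:12,r1:Add3,r2:Add2,r3:-2,r4:Add1
  c8: CDB Add3=-13; issue SUB r0<-Add3  regs: r0:Add3,r1:-13,r2:Add2,r3:-2,r4:Add1
  c9: CDB Add2=-10; issue MUL r1<-Mul1  regs: r0:Add3,r1:Mul1,r2:-10,r3:-2,r4:Add1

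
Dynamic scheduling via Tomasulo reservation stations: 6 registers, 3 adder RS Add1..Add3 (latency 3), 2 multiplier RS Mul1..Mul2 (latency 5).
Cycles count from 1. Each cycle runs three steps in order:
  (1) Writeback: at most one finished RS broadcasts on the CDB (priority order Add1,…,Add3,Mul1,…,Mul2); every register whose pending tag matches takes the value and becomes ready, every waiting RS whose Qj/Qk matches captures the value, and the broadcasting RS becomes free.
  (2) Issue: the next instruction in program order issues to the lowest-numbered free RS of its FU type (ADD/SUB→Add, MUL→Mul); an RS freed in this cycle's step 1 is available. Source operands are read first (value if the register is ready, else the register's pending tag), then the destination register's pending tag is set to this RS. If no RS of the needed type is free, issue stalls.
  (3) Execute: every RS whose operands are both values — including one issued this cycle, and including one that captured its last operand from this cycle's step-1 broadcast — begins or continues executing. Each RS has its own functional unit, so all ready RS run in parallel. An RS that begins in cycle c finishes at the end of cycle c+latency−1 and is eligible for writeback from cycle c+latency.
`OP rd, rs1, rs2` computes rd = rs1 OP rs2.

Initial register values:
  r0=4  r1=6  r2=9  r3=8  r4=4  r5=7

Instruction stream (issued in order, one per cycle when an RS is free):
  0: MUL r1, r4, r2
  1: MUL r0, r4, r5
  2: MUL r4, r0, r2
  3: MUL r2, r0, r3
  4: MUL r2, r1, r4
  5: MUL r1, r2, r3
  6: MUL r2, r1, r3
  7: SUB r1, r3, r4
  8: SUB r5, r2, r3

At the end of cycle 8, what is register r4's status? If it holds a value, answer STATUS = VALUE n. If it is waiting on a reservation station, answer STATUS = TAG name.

c1: issue MUL r1<-Mul1 | r0:4,r1:Mul1,r2:9,r3:8,r4:4,r5:7
c2: issue MUL r0<-Mul2 | r0:Mul2,r1:Mul1,r2:9,r3:8,r4:4,r5:7
c3: stall | r0:Mul2,r1:Mul1,r2:9,r3:8,r4:4,r5:7
c4: stall | r0:Mul2,r1:Mul1,r2:9,r3:8,r4:4,r5:7
c5: stall | r0:Mul2,r1:Mul1,r2:9,r3:8,r4:4,r5:7
c6: CDB Mul1=36; issue MUL r4<-Mul1 | r0:Mul2,r1:36,r2:9,r3:8,r4:Mul1,r5:7
c7: CDB Mul2=28; issue MUL r2<-Mul2 | r0:28,r1:36,r2:Mul2,r3:8,r4:Mul1,r5:7
c8: stall | r0:28,r1:36,r2:Mul2,r3:8,r4:Mul1,r5:7

STATUS = TAG Mul1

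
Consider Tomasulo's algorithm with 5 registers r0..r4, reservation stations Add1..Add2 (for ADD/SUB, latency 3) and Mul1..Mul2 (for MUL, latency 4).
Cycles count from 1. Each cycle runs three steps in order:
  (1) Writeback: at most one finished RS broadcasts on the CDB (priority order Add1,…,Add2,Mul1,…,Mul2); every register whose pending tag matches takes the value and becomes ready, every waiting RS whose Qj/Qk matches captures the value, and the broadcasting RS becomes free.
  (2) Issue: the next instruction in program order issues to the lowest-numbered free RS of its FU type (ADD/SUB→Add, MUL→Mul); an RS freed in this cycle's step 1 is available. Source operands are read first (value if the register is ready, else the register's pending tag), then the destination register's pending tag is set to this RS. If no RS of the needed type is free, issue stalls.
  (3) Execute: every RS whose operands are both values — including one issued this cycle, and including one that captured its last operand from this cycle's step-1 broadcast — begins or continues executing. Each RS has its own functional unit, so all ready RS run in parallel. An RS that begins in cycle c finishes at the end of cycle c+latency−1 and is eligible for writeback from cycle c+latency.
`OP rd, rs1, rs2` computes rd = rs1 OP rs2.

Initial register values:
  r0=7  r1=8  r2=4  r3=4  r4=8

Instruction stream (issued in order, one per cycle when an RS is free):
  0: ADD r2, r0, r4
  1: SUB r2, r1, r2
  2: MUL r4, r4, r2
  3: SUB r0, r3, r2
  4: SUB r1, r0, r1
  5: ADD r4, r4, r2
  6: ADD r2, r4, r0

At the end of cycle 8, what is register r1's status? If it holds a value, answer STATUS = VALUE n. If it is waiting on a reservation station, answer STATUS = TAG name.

c1: issue ADD r2<-Add1 | r0:7,r1:8,r2:Add1,r3:4,r4:8
c2: issue SUB r2<-Add2 | r0:7,r1:8,r2:Add2,r3:4,r4:8
c3: issue MUL r4<-Mul1 | r0:7,r1:8,r2:Add2,r3:4,r4:Mul1
c4: CDB Add1=15; issue SUB r0<-Add1 | r0:Add1,r1:8,r2:Add2,r3:4,r4:Mul1
c5: stall | r0:Add1,r1:8,r2:Add2,r3:4,r4:Mul1
c6: stall | r0:Add1,r1:8,r2:Add2,r3:4,r4:Mul1
c7: CDB Add2=-7; issue SUB r1<-Add2 | r0:Add1,r1:Add2,r2:-7,r3:4,r4:Mul1
c8: stall | r0:Add1,r1:Add2,r2:-7,r3:4,r4:Mul1

STATUS = TAG Add2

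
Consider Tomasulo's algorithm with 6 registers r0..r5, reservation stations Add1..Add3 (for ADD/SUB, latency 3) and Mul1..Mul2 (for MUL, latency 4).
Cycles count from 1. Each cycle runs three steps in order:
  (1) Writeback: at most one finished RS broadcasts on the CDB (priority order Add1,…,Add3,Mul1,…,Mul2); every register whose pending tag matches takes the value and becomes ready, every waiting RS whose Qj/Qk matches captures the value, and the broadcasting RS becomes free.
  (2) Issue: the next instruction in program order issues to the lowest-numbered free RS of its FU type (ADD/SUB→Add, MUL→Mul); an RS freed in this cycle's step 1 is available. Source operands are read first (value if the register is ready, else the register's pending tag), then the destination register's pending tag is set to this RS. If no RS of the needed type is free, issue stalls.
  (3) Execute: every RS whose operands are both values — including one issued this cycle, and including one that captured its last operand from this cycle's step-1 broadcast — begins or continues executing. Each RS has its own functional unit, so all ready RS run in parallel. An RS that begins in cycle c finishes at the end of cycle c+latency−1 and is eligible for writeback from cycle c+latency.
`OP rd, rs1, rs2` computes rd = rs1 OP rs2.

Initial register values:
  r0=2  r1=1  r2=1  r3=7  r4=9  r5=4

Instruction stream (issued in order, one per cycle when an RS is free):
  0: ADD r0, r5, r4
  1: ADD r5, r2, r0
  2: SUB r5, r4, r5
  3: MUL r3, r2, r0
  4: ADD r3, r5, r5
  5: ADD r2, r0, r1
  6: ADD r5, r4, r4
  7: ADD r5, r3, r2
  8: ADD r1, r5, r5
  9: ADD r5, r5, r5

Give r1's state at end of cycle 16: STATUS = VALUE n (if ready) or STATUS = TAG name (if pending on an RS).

STATUS = TAG Add2

  c1: issue ADD r0<-Add1  regs: r0:Add1,r1:1,r2:1,r3:7,r4:9,r5:4
  c2: issue ADD r5<-Add2  regs: r0:Add1,r1:1,r2:1,r3:7,r4:9,r5:Add2
  c3: issue SUB r5<-Add3  regs: r0:Add1,r1:1,r2:1,r3:7,r4:9,r5:Add3
  c4: CDB Add1=13; issue MUL r3<-Mul1  regs: r0:13,r1:1,r2:1,r3:Mul1,r4:9,r5:Add3
  c5: issue ADD r3<-Add1  regs: r0:13,r1:1,r2:1,r3:Add1,r4:9,r5:Add3
  c6: stall  regs: r0:13,r1:1,r2:1,r3:Add1,r4:9,r5:Add3
  c7: CDB Add2=14; issue ADD r2<-Add2  regs: r0:13,r1:1,r2:Add2,r3:Add1,r4:9,r5:Add3
  c8: CDB Mul1=13; stall  regs: r0:13,r1:1,r2:Add2,r3:Add1,r4:9,r5:Add3
  c9: stall  regs: r0:13,r1:1,r2:Add2,r3:Add1,r4:9,r5:Add3
  c10: CDB Add2=14; issue ADD r5<-Add2  regs: r0:13,r1:1,r2:14,r3:Add1,r4:9,r5:Add2
  c11: CDB Add3=-5; issue ADD r5<-Add3  regs: r0:13,r1:1,r2:14,r3:Add1,r4:9,r5:Add3
  c12: stall  regs: r0:13,r1:1,r2:14,r3:Add1,r4:9,r5:Add3
  c13: CDB Add2=18; issue ADD r1<-Add2  regs: r0:13,r1:Add2,r2:14,r3:Add1,r4:9,r5:Add3
  c14: CDB Add1=-10; issue ADD r5<-Add1  regs: r0:13,r1:Add2,r2:14,r3:-10,r4:9,r5:Add1
  c15: -  regs: r0:13,r1:Add2,r2:14,r3:-10,r4:9,r5:Add1
  c16: -  regs: r0:13,r1:Add2,r2:14,r3:-10,r4:9,r5:Add1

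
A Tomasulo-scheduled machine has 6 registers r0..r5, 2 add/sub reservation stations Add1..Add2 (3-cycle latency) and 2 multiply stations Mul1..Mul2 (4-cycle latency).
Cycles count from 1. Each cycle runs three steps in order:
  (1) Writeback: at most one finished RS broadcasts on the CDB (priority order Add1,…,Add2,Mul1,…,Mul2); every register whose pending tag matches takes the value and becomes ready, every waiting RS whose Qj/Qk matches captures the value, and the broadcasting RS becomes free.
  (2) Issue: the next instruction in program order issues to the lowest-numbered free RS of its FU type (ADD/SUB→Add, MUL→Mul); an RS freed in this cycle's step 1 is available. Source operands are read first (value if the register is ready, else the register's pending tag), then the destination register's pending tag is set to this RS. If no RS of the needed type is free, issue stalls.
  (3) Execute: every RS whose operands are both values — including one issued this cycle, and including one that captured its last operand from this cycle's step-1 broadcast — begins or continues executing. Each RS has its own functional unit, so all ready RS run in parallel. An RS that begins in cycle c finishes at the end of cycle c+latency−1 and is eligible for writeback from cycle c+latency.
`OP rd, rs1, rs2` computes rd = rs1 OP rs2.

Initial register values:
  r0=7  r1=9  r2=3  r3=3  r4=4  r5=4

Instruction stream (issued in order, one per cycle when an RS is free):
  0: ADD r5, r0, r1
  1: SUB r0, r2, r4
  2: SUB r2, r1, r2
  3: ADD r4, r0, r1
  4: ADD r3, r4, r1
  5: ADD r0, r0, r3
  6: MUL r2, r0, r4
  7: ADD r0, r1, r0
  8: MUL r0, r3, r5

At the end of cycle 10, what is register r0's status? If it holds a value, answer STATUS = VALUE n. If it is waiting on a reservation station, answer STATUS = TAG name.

STATUS = TAG Add2

cycle 1: issue ADD r5<-Add1 // r0:7,r1:9,r2:3,r3:3,r4:4,r5:Add1
cycle 2: issue SUB r0<-Add2 // r0:Add2,r1:9,r2:3,r3:3,r4:4,r5:Add1
cycle 3: stall // r0:Add2,r1:9,r2:3,r3:3,r4:4,r5:Add1
cycle 4: CDB Add1=16; issue SUB r2<-Add1 // r0:Add2,r1:9,r2:Add1,r3:3,r4:4,r5:16
cycle 5: CDB Add2=-1; issue ADD r4<-Add2 // r0:-1,r1:9,r2:Add1,r3:3,r4:Add2,r5:16
cycle 6: stall // r0:-1,r1:9,r2:Add1,r3:3,r4:Add2,r5:16
cycle 7: CDB Add1=6; issue ADD r3<-Add1 // r0:-1,r1:9,r2:6,r3:Add1,r4:Add2,r5:16
cycle 8: CDB Add2=8; issue ADD r0<-Add2 // r0:Add2,r1:9,r2:6,r3:Add1,r4:8,r5:16
cycle 9: issue MUL r2<-Mul1 // r0:Add2,r1:9,r2:Mul1,r3:Add1,r4:8,r5:16
cycle 10: stall // r0:Add2,r1:9,r2:Mul1,r3:Add1,r4:8,r5:16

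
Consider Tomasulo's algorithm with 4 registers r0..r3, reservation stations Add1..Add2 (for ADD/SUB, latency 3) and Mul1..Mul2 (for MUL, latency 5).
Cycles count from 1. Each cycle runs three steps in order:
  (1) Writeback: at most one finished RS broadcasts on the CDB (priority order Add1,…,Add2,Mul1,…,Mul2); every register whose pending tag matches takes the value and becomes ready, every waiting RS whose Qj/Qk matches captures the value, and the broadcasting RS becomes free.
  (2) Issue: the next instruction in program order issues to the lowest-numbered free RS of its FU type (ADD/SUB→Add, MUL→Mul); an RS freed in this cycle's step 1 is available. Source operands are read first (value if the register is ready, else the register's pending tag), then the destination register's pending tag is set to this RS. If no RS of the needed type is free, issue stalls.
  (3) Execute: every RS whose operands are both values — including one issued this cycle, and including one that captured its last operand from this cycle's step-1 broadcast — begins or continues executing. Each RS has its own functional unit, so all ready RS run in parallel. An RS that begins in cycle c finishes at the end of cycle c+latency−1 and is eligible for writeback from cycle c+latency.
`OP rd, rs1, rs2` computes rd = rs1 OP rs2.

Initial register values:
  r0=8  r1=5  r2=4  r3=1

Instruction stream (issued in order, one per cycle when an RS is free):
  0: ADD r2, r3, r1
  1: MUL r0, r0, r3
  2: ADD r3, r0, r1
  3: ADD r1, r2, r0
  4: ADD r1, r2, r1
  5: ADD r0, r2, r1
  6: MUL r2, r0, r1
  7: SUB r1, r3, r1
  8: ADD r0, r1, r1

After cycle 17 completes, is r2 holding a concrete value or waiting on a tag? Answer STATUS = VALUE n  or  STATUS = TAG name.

c1: issue ADD r2<-Add1 | r0:8,r1:5,r2:Add1,r3:1
c2: issue MUL r0<-Mul1 | r0:Mul1,r1:5,r2:Add1,r3:1
c3: issue ADD r3<-Add2 | r0:Mul1,r1:5,r2:Add1,r3:Add2
c4: CDB Add1=6; issue ADD r1<-Add1 | r0:Mul1,r1:Add1,r2:6,r3:Add2
c5: stall | r0:Mul1,r1:Add1,r2:6,r3:Add2
c6: stall | r0:Mul1,r1:Add1,r2:6,r3:Add2
c7: CDB Mul1=8; stall | r0:8,r1:Add1,r2:6,r3:Add2
c8: stall | r0:8,r1:Add1,r2:6,r3:Add2
c9: stall | r0:8,r1:Add1,r2:6,r3:Add2
c10: CDB Add1=14; issue ADD r1<-Add1 | r0:8,r1:Add1,r2:6,r3:Add2
c11: CDB Add2=13; issue ADD r0<-Add2 | r0:Add2,r1:Add1,r2:6,r3:13
c12: issue MUL r2<-Mul1 | r0:Add2,r1:Add1,r2:Mul1,r3:13
c13: CDB Add1=20; issue SUB r1<-Add1 | r0:Add2,r1:Add1,r2:Mul1,r3:13
c14: stall | r0:Add2,r1:Add1,r2:Mul1,r3:13
c15: stall | r0:Add2,r1:Add1,r2:Mul1,r3:13
c16: CDB Add1=-7; issue ADD r0<-Add1 | r0:Add1,r1:-7,r2:Mul1,r3:13
c17: CDB Add2=26 | r0:Add1,r1:-7,r2:Mul1,r3:13

STATUS = TAG Mul1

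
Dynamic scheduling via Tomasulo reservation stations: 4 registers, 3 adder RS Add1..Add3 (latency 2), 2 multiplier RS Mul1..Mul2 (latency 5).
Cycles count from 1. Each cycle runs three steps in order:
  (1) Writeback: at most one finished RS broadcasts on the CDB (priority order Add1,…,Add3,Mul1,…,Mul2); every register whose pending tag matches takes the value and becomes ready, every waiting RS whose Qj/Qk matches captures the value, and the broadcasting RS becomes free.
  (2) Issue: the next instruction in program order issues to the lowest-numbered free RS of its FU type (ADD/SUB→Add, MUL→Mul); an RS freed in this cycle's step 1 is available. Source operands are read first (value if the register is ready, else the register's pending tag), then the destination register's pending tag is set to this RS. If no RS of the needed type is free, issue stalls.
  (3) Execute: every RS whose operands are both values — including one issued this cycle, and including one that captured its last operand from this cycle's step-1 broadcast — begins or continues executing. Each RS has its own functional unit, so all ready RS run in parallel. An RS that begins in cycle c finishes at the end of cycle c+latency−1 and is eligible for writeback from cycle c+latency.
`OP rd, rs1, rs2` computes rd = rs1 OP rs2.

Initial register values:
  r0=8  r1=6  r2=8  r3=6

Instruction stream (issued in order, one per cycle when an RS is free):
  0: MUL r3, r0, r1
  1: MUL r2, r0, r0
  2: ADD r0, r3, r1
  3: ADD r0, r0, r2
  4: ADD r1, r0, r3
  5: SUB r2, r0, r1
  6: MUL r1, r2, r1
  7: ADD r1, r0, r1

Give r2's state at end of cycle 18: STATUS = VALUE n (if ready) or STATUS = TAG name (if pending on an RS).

cycle 1: issue MUL r3<-Mul1 // r0:8,r1:6,r2:8,r3:Mul1
cycle 2: issue MUL r2<-Mul2 // r0:8,r1:6,r2:Mul2,r3:Mul1
cycle 3: issue ADD r0<-Add1 // r0:Add1,r1:6,r2:Mul2,r3:Mul1
cycle 4: issue ADD r0<-Add2 // r0:Add2,r1:6,r2:Mul2,r3:Mul1
cycle 5: issue ADD r1<-Add3 // r0:Add2,r1:Add3,r2:Mul2,r3:Mul1
cycle 6: CDB Mul1=48; stall // r0:Add2,r1:Add3,r2:Mul2,r3:48
cycle 7: CDB Mul2=64; stall // r0:Add2,r1:Add3,r2:64,r3:48
cycle 8: CDB Add1=54; issue SUB r2<-Add1 // r0:Add2,r1:Add3,r2:Add1,r3:48
cycle 9: issue MUL r1<-Mul1 // r0:Add2,r1:Mul1,r2:Add1,r3:48
cycle 10: CDB Add2=118; issue ADD r1<-Add2 // r0:118,r1:Add2,r2:Add1,r3:48
cycle 11: - // r0:118,r1:Add2,r2:Add1,r3:48
cycle 12: CDB Add3=166 // r0:118,r1:Add2,r2:Add1,r3:48
cycle 13: - // r0:118,r1:Add2,r2:Add1,r3:48
cycle 14: CDB Add1=-48 // r0:118,r1:Add2,r2:-48,r3:48
cycle 15: - // r0:118,r1:Add2,r2:-48,r3:48
cycle 16: - // r0:118,r1:Add2,r2:-48,r3:48
cycle 17: - // r0:118,r1:Add2,r2:-48,r3:48
cycle 18: - // r0:118,r1:Add2,r2:-48,r3:48

STATUS = VALUE -48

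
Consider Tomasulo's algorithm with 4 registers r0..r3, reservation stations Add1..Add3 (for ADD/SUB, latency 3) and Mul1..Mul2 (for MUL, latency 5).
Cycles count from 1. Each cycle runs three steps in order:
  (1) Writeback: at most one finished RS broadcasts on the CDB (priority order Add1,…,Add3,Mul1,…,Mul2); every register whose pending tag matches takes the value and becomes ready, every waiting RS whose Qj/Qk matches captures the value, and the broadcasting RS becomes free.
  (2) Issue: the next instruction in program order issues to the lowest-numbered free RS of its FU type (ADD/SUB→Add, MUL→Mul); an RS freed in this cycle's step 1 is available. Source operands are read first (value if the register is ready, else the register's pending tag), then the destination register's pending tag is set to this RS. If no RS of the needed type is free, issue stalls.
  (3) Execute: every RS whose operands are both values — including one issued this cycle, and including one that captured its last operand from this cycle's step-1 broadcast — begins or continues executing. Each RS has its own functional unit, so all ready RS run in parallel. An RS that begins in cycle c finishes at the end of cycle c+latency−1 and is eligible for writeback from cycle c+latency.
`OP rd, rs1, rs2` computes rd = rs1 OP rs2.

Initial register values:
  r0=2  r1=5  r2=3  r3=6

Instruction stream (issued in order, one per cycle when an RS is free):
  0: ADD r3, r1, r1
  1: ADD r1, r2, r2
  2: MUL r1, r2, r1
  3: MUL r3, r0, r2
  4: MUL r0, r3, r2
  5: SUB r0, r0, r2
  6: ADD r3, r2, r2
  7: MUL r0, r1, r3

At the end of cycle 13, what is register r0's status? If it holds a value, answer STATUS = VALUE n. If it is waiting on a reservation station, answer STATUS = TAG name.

STATUS = TAG Mul1

c1: issue ADD r3<-Add1 | r0:2,r1:5,r2:3,r3:Add1
c2: issue ADD r1<-Add2 | r0:2,r1:Add2,r2:3,r3:Add1
c3: issue MUL r1<-Mul1 | r0:2,r1:Mul1,r2:3,r3:Add1
c4: CDB Add1=10; issue MUL r3<-Mul2 | r0:2,r1:Mul1,r2:3,r3:Mul2
c5: CDB Add2=6; stall | r0:2,r1:Mul1,r2:3,r3:Mul2
c6: stall | r0:2,r1:Mul1,r2:3,r3:Mul2
c7: stall | r0:2,r1:Mul1,r2:3,r3:Mul2
c8: stall | r0:2,r1:Mul1,r2:3,r3:Mul2
c9: CDB Mul2=6; issue MUL r0<-Mul2 | r0:Mul2,r1:Mul1,r2:3,r3:6
c10: CDB Mul1=18; issue SUB r0<-Add1 | r0:Add1,r1:18,r2:3,r3:6
c11: issue ADD r3<-Add2 | r0:Add1,r1:18,r2:3,r3:Add2
c12: issue MUL r0<-Mul1 | r0:Mul1,r1:18,r2:3,r3:Add2
c13: - | r0:Mul1,r1:18,r2:3,r3:Add2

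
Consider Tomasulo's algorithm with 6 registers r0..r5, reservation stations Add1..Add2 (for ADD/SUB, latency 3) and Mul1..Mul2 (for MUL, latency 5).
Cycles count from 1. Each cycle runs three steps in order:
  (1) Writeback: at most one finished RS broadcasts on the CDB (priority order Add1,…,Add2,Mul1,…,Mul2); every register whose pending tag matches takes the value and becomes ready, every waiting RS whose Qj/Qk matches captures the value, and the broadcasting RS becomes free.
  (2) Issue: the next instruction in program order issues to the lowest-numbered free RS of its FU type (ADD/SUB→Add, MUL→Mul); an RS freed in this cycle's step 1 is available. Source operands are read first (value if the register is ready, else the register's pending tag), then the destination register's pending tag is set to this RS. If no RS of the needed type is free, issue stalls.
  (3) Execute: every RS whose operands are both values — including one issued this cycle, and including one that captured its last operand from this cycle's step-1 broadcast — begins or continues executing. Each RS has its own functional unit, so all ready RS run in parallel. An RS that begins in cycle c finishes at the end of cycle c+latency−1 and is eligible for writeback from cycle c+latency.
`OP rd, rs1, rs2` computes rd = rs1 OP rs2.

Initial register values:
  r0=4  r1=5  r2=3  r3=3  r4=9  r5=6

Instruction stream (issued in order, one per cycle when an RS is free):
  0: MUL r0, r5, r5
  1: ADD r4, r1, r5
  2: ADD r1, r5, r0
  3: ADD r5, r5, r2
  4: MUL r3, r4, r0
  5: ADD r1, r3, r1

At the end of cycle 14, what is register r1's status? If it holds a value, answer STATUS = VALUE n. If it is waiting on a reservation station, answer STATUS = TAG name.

STATUS = VALUE 438

c1: issue MUL r0<-Mul1 | r0:Mul1,r1:5,r2:3,r3:3,r4:9,r5:6
c2: issue ADD r4<-Add1 | r0:Mul1,r1:5,r2:3,r3:3,r4:Add1,r5:6
c3: issue ADD r1<-Add2 | r0:Mul1,r1:Add2,r2:3,r3:3,r4:Add1,r5:6
c4: stall | r0:Mul1,r1:Add2,r2:3,r3:3,r4:Add1,r5:6
c5: CDB Add1=11; issue ADD r5<-Add1 | r0:Mul1,r1:Add2,r2:3,r3:3,r4:11,r5:Add1
c6: CDB Mul1=36; issue MUL r3<-Mul1 | r0:36,r1:Add2,r2:3,r3:Mul1,r4:11,r5:Add1
c7: stall | r0:36,r1:Add2,r2:3,r3:Mul1,r4:11,r5:Add1
c8: CDB Add1=9; issue ADD r1<-Add1 | r0:36,r1:Add1,r2:3,r3:Mul1,r4:11,r5:9
c9: CDB Add2=42 | r0:36,r1:Add1,r2:3,r3:Mul1,r4:11,r5:9
c10: - | r0:36,r1:Add1,r2:3,r3:Mul1,r4:11,r5:9
c11: CDB Mul1=396 | r0:36,r1:Add1,r2:3,r3:396,r4:11,r5:9
c12: - | r0:36,r1:Add1,r2:3,r3:396,r4:11,r5:9
c13: - | r0:36,r1:Add1,r2:3,r3:396,r4:11,r5:9
c14: CDB Add1=438 | r0:36,r1:438,r2:3,r3:396,r4:11,r5:9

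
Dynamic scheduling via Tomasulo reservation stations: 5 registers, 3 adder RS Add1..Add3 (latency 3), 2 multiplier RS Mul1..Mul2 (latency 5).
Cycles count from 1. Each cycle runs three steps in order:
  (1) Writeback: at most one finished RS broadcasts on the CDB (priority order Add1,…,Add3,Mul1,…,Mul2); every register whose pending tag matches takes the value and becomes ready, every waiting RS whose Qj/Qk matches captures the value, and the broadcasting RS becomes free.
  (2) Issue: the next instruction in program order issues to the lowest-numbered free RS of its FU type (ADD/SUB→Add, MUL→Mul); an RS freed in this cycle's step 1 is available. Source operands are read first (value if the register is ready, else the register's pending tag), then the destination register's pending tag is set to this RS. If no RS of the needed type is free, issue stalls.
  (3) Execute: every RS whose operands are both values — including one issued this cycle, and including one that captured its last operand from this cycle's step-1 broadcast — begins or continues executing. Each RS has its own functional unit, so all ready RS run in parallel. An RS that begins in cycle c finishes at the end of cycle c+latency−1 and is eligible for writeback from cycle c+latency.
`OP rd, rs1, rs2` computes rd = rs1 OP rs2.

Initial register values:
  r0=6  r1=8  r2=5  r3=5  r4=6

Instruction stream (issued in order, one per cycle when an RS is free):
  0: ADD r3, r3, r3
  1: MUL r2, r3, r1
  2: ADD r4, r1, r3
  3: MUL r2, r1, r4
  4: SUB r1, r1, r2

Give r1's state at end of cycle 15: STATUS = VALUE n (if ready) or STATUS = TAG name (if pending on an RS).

STATUS = VALUE -136

  c1: issue ADD r3<-Add1  regs: r0:6,r1:8,r2:5,r3:Add1,r4:6
  c2: issue MUL r2<-Mul1  regs: r0:6,r1:8,r2:Mul1,r3:Add1,r4:6
  c3: issue ADD r4<-Add2  regs: r0:6,r1:8,r2:Mul1,r3:Add1,r4:Add2
  c4: CDB Add1=10; issue MUL r2<-Mul2  regs: r0:6,r1:8,r2:Mul2,r3:10,r4:Add2
  c5: issue SUB r1<-Add1  regs: r0:6,r1:Add1,r2:Mul2,r3:10,r4:Add2
  c6: -  regs: r0:6,r1:Add1,r2:Mul2,r3:10,r4:Add2
  c7: CDB Add2=18  regs: r0:6,r1:Add1,r2:Mul2,r3:10,r4:18
  c8: -  regs: r0:6,r1:Add1,r2:Mul2,r3:10,r4:18
  c9: CDB Mul1=80  regs: r0:6,r1:Add1,r2:Mul2,r3:10,r4:18
  c10: -  regs: r0:6,r1:Add1,r2:Mul2,r3:10,r4:18
  c11: -  regs: r0:6,r1:Add1,r2:Mul2,r3:10,r4:18
  c12: CDB Mul2=144  regs: r0:6,r1:Add1,r2:144,r3:10,r4:18
  c13: -  regs: r0:6,r1:Add1,r2:144,r3:10,r4:18
  c14: -  regs: r0:6,r1:Add1,r2:144,r3:10,r4:18
  c15: CDB Add1=-136  regs: r0:6,r1:-136,r2:144,r3:10,r4:18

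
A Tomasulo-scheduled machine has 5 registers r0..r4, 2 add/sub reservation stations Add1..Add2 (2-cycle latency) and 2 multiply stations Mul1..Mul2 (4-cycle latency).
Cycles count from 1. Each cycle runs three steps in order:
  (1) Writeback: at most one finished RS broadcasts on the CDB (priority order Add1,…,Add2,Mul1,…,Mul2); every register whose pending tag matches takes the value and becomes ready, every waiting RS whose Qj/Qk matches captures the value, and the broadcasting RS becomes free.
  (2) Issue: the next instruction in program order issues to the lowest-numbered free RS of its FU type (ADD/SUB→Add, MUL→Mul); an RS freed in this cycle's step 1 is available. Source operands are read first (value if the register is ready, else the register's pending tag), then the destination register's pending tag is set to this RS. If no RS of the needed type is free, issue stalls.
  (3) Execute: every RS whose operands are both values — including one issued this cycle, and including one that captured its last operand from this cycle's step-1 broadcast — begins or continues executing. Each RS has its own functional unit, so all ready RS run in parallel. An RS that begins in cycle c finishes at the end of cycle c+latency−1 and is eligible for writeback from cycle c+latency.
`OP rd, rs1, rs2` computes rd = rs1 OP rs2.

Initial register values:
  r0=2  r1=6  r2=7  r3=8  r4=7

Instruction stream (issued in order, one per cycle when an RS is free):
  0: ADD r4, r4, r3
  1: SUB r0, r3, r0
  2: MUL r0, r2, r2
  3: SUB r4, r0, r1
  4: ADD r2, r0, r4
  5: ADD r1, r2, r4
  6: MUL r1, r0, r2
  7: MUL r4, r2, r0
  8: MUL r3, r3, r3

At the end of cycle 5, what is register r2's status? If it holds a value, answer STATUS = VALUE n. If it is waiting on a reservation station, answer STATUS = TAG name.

cycle 1: issue ADD r4<-Add1 // r0:2,r1:6,r2:7,r3:8,r4:Add1
cycle 2: issue SUB r0<-Add2 // r0:Add2,r1:6,r2:7,r3:8,r4:Add1
cycle 3: CDB Add1=15; issue MUL r0<-Mul1 // r0:Mul1,r1:6,r2:7,r3:8,r4:15
cycle 4: CDB Add2=6; issue SUB r4<-Add1 // r0:Mul1,r1:6,r2:7,r3:8,r4:Add1
cycle 5: issue ADD r2<-Add2 // r0:Mul1,r1:6,r2:Add2,r3:8,r4:Add1

STATUS = TAG Add2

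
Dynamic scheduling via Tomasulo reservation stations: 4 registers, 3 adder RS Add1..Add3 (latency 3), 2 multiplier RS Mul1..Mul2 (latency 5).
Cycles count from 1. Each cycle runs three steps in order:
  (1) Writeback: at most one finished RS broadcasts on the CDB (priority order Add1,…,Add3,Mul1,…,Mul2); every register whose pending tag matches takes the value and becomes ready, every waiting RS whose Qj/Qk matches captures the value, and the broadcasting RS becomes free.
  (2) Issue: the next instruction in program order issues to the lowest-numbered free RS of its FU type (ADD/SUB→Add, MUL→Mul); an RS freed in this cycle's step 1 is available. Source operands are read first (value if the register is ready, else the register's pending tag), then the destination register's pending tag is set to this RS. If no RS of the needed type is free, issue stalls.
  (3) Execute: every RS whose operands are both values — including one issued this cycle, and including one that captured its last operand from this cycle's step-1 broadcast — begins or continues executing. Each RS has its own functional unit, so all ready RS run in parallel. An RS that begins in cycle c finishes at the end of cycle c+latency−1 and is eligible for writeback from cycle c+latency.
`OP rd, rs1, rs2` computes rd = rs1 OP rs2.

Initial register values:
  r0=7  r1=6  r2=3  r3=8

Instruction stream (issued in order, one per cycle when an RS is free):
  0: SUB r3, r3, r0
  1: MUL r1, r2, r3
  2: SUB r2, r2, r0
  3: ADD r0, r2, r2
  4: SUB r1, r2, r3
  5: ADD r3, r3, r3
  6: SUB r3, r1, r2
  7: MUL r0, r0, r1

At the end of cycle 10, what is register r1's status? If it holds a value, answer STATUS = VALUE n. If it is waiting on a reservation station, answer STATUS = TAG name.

STATUS = TAG Add3

  c1: issue SUB r3<-Add1  regs: r0:7,r1:6,r2:3,r3:Add1
  c2: issue MUL r1<-Mul1  regs: r0:7,r1:Mul1,r2:3,r3:Add1
  c3: issue SUB r2<-Add2  regs: r0:7,r1:Mul1,r2:Add2,r3:Add1
  c4: CDB Add1=1; issue ADD r0<-Add1  regs: r0:Add1,r1:Mul1,r2:Add2,r3:1
  c5: issue SUB r1<-Add3  regs: r0:Add1,r1:Add3,r2:Add2,r3:1
  c6: CDB Add2=-4; issue ADD r3<-Add2  regs: r0:Add1,r1:Add3,r2:-4,r3:Add2
  c7: stall  regs: r0:Add1,r1:Add3,r2:-4,r3:Add2
  c8: stall  regs: r0:Add1,r1:Add3,r2:-4,r3:Add2
  c9: CDB Add1=-8; issue SUB r3<-Add1  regs: r0:-8,r1:Add3,r2:-4,r3:Add1
  c10: CDB Add2=2; issue MUL r0<-Mul2  regs: r0:Mul2,r1:Add3,r2:-4,r3:Add1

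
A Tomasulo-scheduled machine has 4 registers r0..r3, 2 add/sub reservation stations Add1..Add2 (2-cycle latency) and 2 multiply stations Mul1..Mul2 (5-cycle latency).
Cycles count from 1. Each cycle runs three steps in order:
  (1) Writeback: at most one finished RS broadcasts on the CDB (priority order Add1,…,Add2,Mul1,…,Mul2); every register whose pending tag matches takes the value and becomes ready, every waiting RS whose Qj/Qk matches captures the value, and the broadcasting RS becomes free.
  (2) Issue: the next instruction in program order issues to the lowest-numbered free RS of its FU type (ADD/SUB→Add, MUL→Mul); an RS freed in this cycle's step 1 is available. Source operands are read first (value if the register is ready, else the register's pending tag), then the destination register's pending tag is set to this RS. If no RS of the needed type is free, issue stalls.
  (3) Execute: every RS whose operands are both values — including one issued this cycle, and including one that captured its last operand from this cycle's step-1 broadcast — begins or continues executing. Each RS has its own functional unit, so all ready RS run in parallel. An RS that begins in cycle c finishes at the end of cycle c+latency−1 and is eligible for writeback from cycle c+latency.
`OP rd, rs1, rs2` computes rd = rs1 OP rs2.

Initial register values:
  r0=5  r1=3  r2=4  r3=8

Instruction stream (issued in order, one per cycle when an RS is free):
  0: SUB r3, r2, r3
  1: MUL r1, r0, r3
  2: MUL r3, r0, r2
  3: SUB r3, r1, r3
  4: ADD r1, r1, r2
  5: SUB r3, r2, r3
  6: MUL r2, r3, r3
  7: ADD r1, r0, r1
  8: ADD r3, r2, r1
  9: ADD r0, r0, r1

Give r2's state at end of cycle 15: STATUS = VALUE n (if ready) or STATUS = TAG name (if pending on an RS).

  c1: issue SUB r3<-Add1  regs: r0:5,r1:3,r2:4,r3:Add1
  c2: issue MUL r1<-Mul1  regs: r0:5,r1:Mul1,r2:4,r3:Add1
  c3: CDB Add1=-4; issue MUL r3<-Mul2  regs: r0:5,r1:Mul1,r2:4,r3:Mul2
  c4: issue SUB r3<-Add1  regs: r0:5,r1:Mul1,r2:4,r3:Add1
  c5: issue ADD r1<-Add2  regs: r0:5,r1:Add2,r2:4,r3:Add1
  c6: stall  regs: r0:5,r1:Add2,r2:4,r3:Add1
  c7: stall  regs: r0:5,r1:Add2,r2:4,r3:Add1
  c8: CDB Mul1=-20; stall  regs: r0:5,r1:Add2,r2:4,r3:Add1
  c9: CDB Mul2=20; stall  regs: r0:5,r1:Add2,r2:4,r3:Add1
  c10: CDB Add2=-16; issue SUB r3<-Add2  regs: r0:5,r1:-16,r2:4,r3:Add2
  c11: CDB Add1=-40; issue MUL r2<-Mul1  regs: r0:5,r1:-16,r2:Mul1,r3:Add2
  c12: issue ADD r1<-Add1  regs: r0:5,r1:Add1,r2:Mul1,r3:Add2
  c13: CDB Add2=44; issue ADD r3<-Add2  regs: r0:5,r1:Add1,r2:Mul1,r3:Add2
  c14: CDB Add1=-11; issue ADD r0<-Add1  regs: r0:Add1,r1:-11,r2:Mul1,r3:Add2
  c15: -  regs: r0:Add1,r1:-11,r2:Mul1,r3:Add2

STATUS = TAG Mul1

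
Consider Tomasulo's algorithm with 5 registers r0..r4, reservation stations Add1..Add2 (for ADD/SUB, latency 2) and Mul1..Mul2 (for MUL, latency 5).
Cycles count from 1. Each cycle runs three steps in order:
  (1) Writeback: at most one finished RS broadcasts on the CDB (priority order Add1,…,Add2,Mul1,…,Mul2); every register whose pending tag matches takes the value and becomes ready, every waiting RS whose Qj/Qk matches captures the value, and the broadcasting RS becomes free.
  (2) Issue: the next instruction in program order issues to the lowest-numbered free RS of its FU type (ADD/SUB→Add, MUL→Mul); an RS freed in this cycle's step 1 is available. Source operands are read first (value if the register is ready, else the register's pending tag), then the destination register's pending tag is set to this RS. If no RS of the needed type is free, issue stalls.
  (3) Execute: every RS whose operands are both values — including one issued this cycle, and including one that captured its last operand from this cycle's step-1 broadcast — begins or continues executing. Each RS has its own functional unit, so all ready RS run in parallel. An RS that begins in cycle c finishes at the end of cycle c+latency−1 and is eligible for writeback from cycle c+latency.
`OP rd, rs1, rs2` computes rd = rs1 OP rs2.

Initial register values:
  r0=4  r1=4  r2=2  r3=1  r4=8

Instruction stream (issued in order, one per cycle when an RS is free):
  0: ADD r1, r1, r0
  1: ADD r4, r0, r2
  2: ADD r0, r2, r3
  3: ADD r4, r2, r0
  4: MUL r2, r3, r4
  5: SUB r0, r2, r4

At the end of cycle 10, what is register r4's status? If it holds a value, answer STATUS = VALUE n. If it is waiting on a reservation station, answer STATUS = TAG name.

  c1: issue ADD r1<-Add1  regs: r0:4,r1:Add1,r2:2,r3:1,r4:8
  c2: issue ADD r4<-Add2  regs: r0:4,r1:Add1,r2:2,r3:1,r4:Add2
  c3: CDB Add1=8; issue ADD r0<-Add1  regs: r0:Add1,r1:8,r2:2,r3:1,r4:Add2
  c4: CDB Add2=6; issue ADD r4<-Add2  regs: r0:Add1,r1:8,r2:2,r3:1,r4:Add2
  c5: CDB Add1=3; issue MUL r2<-Mul1  regs: r0:3,r1:8,r2:Mul1,r3:1,r4:Add2
  c6: issue SUB r0<-Add1  regs: r0:Add1,r1:8,r2:Mul1,r3:1,r4:Add2
  c7: CDB Add2=5  regs: r0:Add1,r1:8,r2:Mul1,r3:1,r4:5
  c8: -  regs: r0:Add1,r1:8,r2:Mul1,r3:1,r4:5
  c9: -  regs: r0:Add1,r1:8,r2:Mul1,r3:1,r4:5
  c10: -  regs: r0:Add1,r1:8,r2:Mul1,r3:1,r4:5

STATUS = VALUE 5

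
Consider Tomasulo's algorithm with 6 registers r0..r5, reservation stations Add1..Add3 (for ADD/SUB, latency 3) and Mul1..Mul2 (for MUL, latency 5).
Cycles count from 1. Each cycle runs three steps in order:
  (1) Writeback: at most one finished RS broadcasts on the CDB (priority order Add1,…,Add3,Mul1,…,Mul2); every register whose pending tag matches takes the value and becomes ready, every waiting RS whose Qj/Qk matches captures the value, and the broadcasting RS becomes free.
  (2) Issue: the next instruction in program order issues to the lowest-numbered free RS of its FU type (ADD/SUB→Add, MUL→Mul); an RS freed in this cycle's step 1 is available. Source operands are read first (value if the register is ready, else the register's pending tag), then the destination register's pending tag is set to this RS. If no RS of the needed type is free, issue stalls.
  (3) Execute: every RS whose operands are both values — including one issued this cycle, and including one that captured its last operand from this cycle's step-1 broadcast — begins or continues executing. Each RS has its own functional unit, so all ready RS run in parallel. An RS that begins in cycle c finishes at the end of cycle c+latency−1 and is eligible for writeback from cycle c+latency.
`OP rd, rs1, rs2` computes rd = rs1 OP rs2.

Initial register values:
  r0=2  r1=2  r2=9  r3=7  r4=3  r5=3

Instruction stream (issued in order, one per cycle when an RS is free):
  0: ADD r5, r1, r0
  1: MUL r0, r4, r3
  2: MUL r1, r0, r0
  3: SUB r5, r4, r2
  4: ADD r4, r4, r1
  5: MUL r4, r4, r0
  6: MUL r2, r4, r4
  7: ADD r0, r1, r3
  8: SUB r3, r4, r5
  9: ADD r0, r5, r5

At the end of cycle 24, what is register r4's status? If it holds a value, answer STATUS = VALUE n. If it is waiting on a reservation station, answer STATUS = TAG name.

STATUS = VALUE 9324

c1: issue ADD r5<-Add1 | r0:2,r1:2,r2:9,r3:7,r4:3,r5:Add1
c2: issue MUL r0<-Mul1 | r0:Mul1,r1:2,r2:9,r3:7,r4:3,r5:Add1
c3: issue MUL r1<-Mul2 | r0:Mul1,r1:Mul2,r2:9,r3:7,r4:3,r5:Add1
c4: CDB Add1=4; issue SUB r5<-Add1 | r0:Mul1,r1:Mul2,r2:9,r3:7,r4:3,r5:Add1
c5: issue ADD r4<-Add2 | r0:Mul1,r1:Mul2,r2:9,r3:7,r4:Add2,r5:Add1
c6: stall | r0:Mul1,r1:Mul2,r2:9,r3:7,r4:Add2,r5:Add1
c7: CDB Add1=-6; stall | r0:Mul1,r1:Mul2,r2:9,r3:7,r4:Add2,r5:-6
c8: CDB Mul1=21; issue MUL r4<-Mul1 | r0:21,r1:Mul2,r2:9,r3:7,r4:Mul1,r5:-6
c9: stall | r0:21,r1:Mul2,r2:9,r3:7,r4:Mul1,r5:-6
c10: stall | r0:21,r1:Mul2,r2:9,r3:7,r4:Mul1,r5:-6
c11: stall | r0:21,r1:Mul2,r2:9,r3:7,r4:Mul1,r5:-6
c12: stall | r0:21,r1:Mul2,r2:9,r3:7,r4:Mul1,r5:-6
c13: CDB Mul2=441; issue MUL r2<-Mul2 | r0:21,r1:441,r2:Mul2,r3:7,r4:Mul1,r5:-6
c14: issue ADD r0<-Add1 | r0:Add1,r1:441,r2:Mul2,r3:7,r4:Mul1,r5:-6
c15: issue SUB r3<-Add3 | r0:Add1,r1:441,r2:Mul2,r3:Add3,r4:Mul1,r5:-6
c16: CDB Add2=444; issue ADD r0<-Add2 | r0:Add2,r1:441,r2:Mul2,r3:Add3,r4:Mul1,r5:-6
c17: CDB Add1=448 | r0:Add2,r1:441,r2:Mul2,r3:Add3,r4:Mul1,r5:-6
c18: - | r0:Add2,r1:441,r2:Mul2,r3:Add3,r4:Mul1,r5:-6
c19: CDB Add2=-12 | r0:-12,r1:441,r2:Mul2,r3:Add3,r4:Mul1,r5:-6
c20: - | r0:-12,r1:441,r2:Mul2,r3:Add3,r4:Mul1,r5:-6
c21: CDB Mul1=9324 | r0:-12,r1:441,r2:Mul2,r3:Add3,r4:9324,r5:-6
c22: - | r0:-12,r1:441,r2:Mul2,r3:Add3,r4:9324,r5:-6
c23: - | r0:-12,r1:441,r2:Mul2,r3:Add3,r4:9324,r5:-6
c24: CDB Add3=9330 | r0:-12,r1:441,r2:Mul2,r3:9330,r4:9324,r5:-6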